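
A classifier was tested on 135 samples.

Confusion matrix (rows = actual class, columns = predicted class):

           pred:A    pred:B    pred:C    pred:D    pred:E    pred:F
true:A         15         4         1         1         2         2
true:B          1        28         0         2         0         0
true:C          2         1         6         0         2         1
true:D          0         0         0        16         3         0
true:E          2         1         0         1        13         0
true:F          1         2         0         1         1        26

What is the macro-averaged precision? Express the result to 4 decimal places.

Per-class precision (TP/(TP+FP)):
  A: TP=15, FP=1+2+0+2+1=6 → 15/21 = 0.71429
  B: TP=28, FP=4+1+0+1+2=8 → 28/36 = 0.77778
  C: TP=6, FP=1+0+0+0+0=1 → 6/7 = 0.85714
  D: TP=16, FP=1+2+0+1+1=5 → 16/21 = 0.76190
  E: TP=13, FP=2+0+2+3+1=8 → 13/21 = 0.61905
  F: TP=26, FP=2+0+1+0+0=3 → 26/29 = 0.89655
Macro-precision = mean = (0.71429 + 0.77778 + 0.85714 + 0.76190 + 0.61905 + 0.89655) / 6 = 0.7711

0.7711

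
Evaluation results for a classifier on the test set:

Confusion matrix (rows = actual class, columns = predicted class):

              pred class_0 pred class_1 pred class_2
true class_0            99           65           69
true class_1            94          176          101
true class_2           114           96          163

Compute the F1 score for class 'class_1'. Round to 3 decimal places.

0.497

Take TP from the diagonal, FP from the rest of the 'class_1' prediction marginal, FN from the rest of the 'class_1' actual marginal.
F1 score = 2·TP/(2·TP+FP+FN).
class_1: TP=176, FP=65+96=161, FN=94+101=195 → 352/708 = 0.4972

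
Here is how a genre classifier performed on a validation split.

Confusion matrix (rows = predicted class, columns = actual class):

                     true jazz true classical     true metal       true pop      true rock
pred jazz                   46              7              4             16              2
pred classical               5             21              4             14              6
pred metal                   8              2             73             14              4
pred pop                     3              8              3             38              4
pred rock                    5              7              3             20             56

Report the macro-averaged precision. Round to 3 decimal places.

0.610

Per-class precision (TP/(TP+FP)):
  jazz: TP=46, FP=7+4+16+2=29 → 46/75 = 0.6133
  classical: TP=21, FP=5+4+14+6=29 → 21/50 = 0.4200
  metal: TP=73, FP=8+2+14+4=28 → 73/101 = 0.7228
  pop: TP=38, FP=3+8+3+4=18 → 38/56 = 0.6786
  rock: TP=56, FP=5+7+3+20=35 → 56/91 = 0.6154
Macro-precision = mean = (0.6133 + 0.4200 + 0.7228 + 0.6786 + 0.6154) / 5 = 0.610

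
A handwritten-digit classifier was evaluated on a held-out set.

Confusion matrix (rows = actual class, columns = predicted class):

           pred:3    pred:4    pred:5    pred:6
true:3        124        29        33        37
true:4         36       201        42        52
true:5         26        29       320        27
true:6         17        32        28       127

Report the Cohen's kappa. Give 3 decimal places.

0.543

Observed agreement pₒ = trace/N = 772/1160 = 0.6655
Expected agreement pₑ = Σ (rowᵢ·colᵢ)/N² = (223·203 + 331·291 + 402·423 + 204·243)/1160² = 0.2684
κ = (pₒ − pₑ)/(1 − pₑ) = (0.6655 − 0.2684)/(1 − 0.2684) = 0.543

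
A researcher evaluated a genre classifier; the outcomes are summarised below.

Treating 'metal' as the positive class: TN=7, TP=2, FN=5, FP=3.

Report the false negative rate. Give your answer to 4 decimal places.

0.7143

FNR = FN/(FN+TP) = 5/(5+2) = 0.7143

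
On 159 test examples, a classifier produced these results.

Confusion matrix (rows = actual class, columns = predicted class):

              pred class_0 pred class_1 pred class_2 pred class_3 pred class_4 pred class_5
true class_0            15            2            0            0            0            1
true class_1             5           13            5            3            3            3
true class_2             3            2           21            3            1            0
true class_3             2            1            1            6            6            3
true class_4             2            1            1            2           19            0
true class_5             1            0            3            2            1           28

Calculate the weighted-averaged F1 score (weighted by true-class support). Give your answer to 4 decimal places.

0.6320

Per-class F1 score (2·TP/(2·TP+FP+FN)):
  class_0: TP=15, FP=5+3+2+2+1=13, FN=2+0+0+0+1=3 → 30/46 = 0.65217
  class_1: TP=13, FP=2+2+1+1+0=6, FN=5+5+3+3+3=19 → 26/51 = 0.50980
  class_2: TP=21, FP=0+5+1+1+3=10, FN=3+2+3+1+0=9 → 42/61 = 0.68852
  class_3: TP=6, FP=0+3+3+2+2=10, FN=2+1+1+6+3=13 → 12/35 = 0.34286
  class_4: TP=19, FP=0+3+1+6+1=11, FN=2+1+1+2+0=6 → 38/55 = 0.69091
  class_5: TP=28, FP=1+3+0+3+0=7, FN=1+0+3+2+1=7 → 56/70 = 0.80000
Weighted-F1 score = Σ (supportᵢ/N)·F1 scoreᵢ with N=159: (18/159)·0.65217 + (32/159)·0.50980 + (30/159)·0.68852 + (19/159)·0.34286 + (25/159)·0.69091 + (35/159)·0.80000 = 0.6320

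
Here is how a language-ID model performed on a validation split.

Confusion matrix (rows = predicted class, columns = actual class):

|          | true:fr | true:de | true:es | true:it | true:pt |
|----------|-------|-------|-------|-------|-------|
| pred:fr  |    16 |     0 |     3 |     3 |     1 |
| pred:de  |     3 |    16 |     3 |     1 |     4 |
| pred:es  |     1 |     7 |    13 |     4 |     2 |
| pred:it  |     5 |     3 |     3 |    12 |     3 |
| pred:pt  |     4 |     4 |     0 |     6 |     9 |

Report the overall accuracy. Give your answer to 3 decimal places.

0.524

Accuracy = trace / total = (16+16+13+12+9=66) / 126 = 66/126 = 0.524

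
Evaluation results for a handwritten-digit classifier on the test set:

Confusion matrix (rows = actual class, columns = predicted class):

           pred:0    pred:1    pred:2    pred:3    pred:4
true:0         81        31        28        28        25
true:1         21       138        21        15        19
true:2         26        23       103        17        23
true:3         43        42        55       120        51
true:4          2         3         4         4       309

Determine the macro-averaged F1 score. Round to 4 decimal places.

Per-class F1 score (2·TP/(2·TP+FP+FN)):
  0: TP=81, FP=21+26+43+2=92, FN=31+28+28+25=112 → 162/366 = 0.44262
  1: TP=138, FP=31+23+42+3=99, FN=21+21+15+19=76 → 276/451 = 0.61197
  2: TP=103, FP=28+21+55+4=108, FN=26+23+17+23=89 → 206/403 = 0.51117
  3: TP=120, FP=28+15+17+4=64, FN=43+42+55+51=191 → 240/495 = 0.48485
  4: TP=309, FP=25+19+23+51=118, FN=2+3+4+4=13 → 618/749 = 0.82510
Macro-F1 score = mean = (0.44262 + 0.61197 + 0.51117 + 0.48485 + 0.82510) / 5 = 0.5751

0.5751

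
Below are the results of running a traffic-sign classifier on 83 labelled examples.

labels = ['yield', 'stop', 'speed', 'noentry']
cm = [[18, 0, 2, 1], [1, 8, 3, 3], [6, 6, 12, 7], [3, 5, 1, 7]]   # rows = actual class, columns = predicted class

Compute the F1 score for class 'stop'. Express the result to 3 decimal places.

One-vs-rest for 'stop': TP = diagonal; FP = other classes predicted 'stop'; FN = 'stop' predicted as other.
F1 score = 2·TP/(2·TP+FP+FN).
stop: TP=8, FP=0+6+5=11, FN=1+3+3=7 → 16/34 = 0.4706

0.471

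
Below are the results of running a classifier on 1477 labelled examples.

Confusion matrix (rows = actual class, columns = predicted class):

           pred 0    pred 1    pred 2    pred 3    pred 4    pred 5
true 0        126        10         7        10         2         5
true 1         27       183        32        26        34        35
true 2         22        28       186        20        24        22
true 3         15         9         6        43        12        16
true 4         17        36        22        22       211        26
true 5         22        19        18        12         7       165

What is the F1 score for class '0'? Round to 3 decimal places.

One-vs-rest for '0': TP = diagonal; FP = other classes predicted '0'; FN = '0' predicted as other.
F1 score = 2·TP/(2·TP+FP+FN).
0: TP=126, FP=27+22+15+17+22=103, FN=10+7+10+2+5=34 → 252/389 = 0.6478

0.648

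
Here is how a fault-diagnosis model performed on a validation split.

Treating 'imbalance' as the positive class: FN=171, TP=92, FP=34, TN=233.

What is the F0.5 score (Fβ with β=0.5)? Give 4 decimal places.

0.5997

Fβ = (1+β²)·TP / ((1+β²)·TP + β²·FN + FP), with β²=1/4
= 1.25·92 / (1.25·92 + 0.25·171 + 34) = 0.5997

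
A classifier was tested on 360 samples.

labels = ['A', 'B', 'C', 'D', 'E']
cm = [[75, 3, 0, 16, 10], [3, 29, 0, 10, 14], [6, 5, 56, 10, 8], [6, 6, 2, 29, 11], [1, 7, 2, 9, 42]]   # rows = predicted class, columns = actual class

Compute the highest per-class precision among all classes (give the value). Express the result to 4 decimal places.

Per-class precision (TP/(TP+FP)):
  A: TP=75, FP=3+0+16+10=29 → 75/104 = 0.72115
  B: TP=29, FP=3+0+10+14=27 → 29/56 = 0.51786
  C: TP=56, FP=6+5+10+8=29 → 56/85 = 0.65882
  D: TP=29, FP=6+6+2+11=25 → 29/54 = 0.53704
  E: TP=42, FP=1+7+2+9=19 → 42/61 = 0.68852
Highest is class 'A' with precision = 0.7212.

0.7212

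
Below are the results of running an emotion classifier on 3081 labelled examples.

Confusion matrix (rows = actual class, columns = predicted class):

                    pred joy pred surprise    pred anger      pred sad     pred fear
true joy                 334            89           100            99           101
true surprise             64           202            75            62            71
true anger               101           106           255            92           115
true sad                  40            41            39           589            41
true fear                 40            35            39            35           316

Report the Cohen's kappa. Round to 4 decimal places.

0.4350

Observed agreement pₒ = trace/N = 1696/3081 = 0.55047
Expected agreement pₑ = Σ (rowᵢ·colᵢ)/N² = (723·579 + 474·473 + 669·508 + 750·877 + 465·644)/3081² = 0.20436
κ = (pₒ − pₑ)/(1 − pₑ) = (0.55047 − 0.20436)/(1 − 0.20436) = 0.4350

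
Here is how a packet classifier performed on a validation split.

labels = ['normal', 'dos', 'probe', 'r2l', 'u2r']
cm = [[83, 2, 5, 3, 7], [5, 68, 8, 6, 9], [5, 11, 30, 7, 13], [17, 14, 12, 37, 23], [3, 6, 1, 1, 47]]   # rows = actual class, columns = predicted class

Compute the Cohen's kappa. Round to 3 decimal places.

Observed agreement pₒ = trace/N = 265/423 = 0.6265
Expected agreement pₑ = Σ (rowᵢ·colᵢ)/N² = (100·113 + 96·101 + 66·56 + 103·54 + 58·99)/423² = 0.2012
κ = (pₒ − pₑ)/(1 − pₑ) = (0.6265 − 0.2012)/(1 − 0.2012) = 0.532

0.532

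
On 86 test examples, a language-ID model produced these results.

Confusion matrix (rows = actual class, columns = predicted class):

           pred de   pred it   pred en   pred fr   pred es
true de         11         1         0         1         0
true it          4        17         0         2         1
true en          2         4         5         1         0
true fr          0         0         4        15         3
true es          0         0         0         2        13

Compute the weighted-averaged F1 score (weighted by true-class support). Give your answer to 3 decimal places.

Per-class F1 score (2·TP/(2·TP+FP+FN)):
  de: TP=11, FP=4+2+0+0=6, FN=1+0+1+0=2 → 22/30 = 0.7333
  it: TP=17, FP=1+4+0+0=5, FN=4+0+2+1=7 → 34/46 = 0.7391
  en: TP=5, FP=0+0+4+0=4, FN=2+4+1+0=7 → 10/21 = 0.4762
  fr: TP=15, FP=1+2+1+2=6, FN=0+0+4+3=7 → 30/43 = 0.6977
  es: TP=13, FP=0+1+0+3=4, FN=0+0+0+2=2 → 26/32 = 0.8125
Weighted-F1 score = Σ (supportᵢ/N)·F1 scoreᵢ with N=86: (13/86)·0.7333 + (24/86)·0.7391 + (12/86)·0.4762 + (22/86)·0.6977 + (15/86)·0.8125 = 0.704

0.704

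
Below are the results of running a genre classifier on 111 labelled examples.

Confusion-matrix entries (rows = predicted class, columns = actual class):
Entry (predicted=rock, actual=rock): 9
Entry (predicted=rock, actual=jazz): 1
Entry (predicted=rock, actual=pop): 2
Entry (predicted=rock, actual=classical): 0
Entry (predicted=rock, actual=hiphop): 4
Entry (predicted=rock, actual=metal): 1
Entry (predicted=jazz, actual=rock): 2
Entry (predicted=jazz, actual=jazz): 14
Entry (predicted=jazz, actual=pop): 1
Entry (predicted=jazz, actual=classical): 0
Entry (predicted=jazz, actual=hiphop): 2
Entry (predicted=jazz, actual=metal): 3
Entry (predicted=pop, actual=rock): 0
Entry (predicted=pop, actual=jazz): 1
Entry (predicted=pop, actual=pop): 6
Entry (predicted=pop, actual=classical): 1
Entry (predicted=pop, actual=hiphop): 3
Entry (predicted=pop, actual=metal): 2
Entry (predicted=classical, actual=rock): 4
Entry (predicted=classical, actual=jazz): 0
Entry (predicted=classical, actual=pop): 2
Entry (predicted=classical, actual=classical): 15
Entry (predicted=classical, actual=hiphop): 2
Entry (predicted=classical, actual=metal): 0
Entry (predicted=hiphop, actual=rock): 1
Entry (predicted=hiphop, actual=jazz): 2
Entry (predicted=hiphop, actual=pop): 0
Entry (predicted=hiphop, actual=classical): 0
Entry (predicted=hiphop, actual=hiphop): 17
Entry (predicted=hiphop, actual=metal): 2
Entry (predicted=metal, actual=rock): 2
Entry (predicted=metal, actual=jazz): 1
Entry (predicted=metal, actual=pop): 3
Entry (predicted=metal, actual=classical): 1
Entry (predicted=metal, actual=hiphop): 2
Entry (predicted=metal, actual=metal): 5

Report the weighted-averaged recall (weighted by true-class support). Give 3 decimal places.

0.595

Per-class recall (TP/(TP+FN)):
  rock: TP=9, FN=2+0+4+1+2=9 → 9/18 = 0.5000
  jazz: TP=14, FN=1+1+0+2+1=5 → 14/19 = 0.7368
  pop: TP=6, FN=2+1+2+0+3=8 → 6/14 = 0.4286
  classical: TP=15, FN=0+0+1+0+1=2 → 15/17 = 0.8824
  hiphop: TP=17, FN=4+2+3+2+2=13 → 17/30 = 0.5667
  metal: TP=5, FN=1+3+2+0+2=8 → 5/13 = 0.3846
Weighted-recall = Σ (supportᵢ/N)·recallᵢ with N=111: (18/111)·0.5000 + (19/111)·0.7368 + (14/111)·0.4286 + (17/111)·0.8824 + (30/111)·0.5667 + (13/111)·0.3846 = 0.595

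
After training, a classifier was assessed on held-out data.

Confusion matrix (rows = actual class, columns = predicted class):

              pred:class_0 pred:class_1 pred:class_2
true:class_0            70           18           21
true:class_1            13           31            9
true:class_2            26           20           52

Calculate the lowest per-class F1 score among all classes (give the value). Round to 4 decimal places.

0.5082

Per-class F1 score (2·TP/(2·TP+FP+FN)):
  class_0: TP=70, FP=13+26=39, FN=18+21=39 → 140/218 = 0.64220
  class_1: TP=31, FP=18+20=38, FN=13+9=22 → 62/122 = 0.50820
  class_2: TP=52, FP=21+9=30, FN=26+20=46 → 104/180 = 0.57778
Lowest is class 'class_1' with F1 score = 0.5082.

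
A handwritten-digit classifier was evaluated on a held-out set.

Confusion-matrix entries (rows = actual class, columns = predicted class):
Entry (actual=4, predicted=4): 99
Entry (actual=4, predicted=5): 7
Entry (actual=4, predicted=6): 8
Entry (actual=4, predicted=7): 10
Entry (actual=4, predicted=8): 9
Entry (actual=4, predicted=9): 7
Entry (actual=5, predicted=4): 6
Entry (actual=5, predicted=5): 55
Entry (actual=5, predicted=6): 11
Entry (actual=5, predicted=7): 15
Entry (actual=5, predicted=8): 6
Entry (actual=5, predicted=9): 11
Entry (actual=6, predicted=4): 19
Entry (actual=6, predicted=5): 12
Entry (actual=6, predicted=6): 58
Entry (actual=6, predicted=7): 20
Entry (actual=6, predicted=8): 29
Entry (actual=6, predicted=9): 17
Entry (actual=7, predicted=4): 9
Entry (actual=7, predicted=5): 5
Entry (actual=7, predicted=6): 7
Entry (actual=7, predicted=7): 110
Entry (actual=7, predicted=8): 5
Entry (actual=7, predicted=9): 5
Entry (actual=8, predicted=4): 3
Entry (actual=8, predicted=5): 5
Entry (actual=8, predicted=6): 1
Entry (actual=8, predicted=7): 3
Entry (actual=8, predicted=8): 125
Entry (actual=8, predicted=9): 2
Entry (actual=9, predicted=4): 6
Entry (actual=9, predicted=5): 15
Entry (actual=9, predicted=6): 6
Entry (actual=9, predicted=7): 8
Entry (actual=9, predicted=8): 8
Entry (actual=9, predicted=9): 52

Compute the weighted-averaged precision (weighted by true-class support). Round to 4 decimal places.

Per-class precision (TP/(TP+FP)):
  4: TP=99, FP=6+19+9+3+6=43 → 99/142 = 0.69718
  5: TP=55, FP=7+12+5+5+15=44 → 55/99 = 0.55556
  6: TP=58, FP=8+11+7+1+6=33 → 58/91 = 0.63736
  7: TP=110, FP=10+15+20+3+8=56 → 110/166 = 0.66265
  8: TP=125, FP=9+6+29+5+8=57 → 125/182 = 0.68681
  9: TP=52, FP=7+11+17+5+2=42 → 52/94 = 0.55319
Weighted-precision = Σ (supportᵢ/N)·precisionᵢ with N=774: (140/774)·0.69718 + (104/774)·0.55556 + (155/774)·0.63736 + (141/774)·0.66265 + (139/774)·0.68681 + (95/774)·0.55319 = 0.6403

0.6403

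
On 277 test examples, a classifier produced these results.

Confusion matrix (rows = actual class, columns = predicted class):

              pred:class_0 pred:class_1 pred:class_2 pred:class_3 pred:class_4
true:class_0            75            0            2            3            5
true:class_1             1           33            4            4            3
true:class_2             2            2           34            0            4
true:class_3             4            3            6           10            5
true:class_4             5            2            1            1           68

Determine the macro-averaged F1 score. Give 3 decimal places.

Per-class F1 score (2·TP/(2·TP+FP+FN)):
  class_0: TP=75, FP=1+2+4+5=12, FN=0+2+3+5=10 → 150/172 = 0.8721
  class_1: TP=33, FP=0+2+3+2=7, FN=1+4+4+3=12 → 66/85 = 0.7765
  class_2: TP=34, FP=2+4+6+1=13, FN=2+2+0+4=8 → 68/89 = 0.7640
  class_3: TP=10, FP=3+4+0+1=8, FN=4+3+6+5=18 → 20/46 = 0.4348
  class_4: TP=68, FP=5+3+4+5=17, FN=5+2+1+1=9 → 136/162 = 0.8395
Macro-F1 score = mean = (0.8721 + 0.7765 + 0.7640 + 0.4348 + 0.8395) / 5 = 0.737

0.737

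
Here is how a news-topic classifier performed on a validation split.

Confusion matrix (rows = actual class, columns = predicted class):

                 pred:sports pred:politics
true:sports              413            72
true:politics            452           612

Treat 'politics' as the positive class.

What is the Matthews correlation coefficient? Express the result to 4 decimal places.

MCC = (TP·TN − FP·FN) / √((TP+FP)(TP+FN)(TN+FP)(TN+FN))
Numerator = 612·413 − 72·452 = 220212
Denominator = √(684·1064·485·865) = √305320226400 = 552557.8942
MCC = 220212 / 552557.8942 = 0.3985

0.3985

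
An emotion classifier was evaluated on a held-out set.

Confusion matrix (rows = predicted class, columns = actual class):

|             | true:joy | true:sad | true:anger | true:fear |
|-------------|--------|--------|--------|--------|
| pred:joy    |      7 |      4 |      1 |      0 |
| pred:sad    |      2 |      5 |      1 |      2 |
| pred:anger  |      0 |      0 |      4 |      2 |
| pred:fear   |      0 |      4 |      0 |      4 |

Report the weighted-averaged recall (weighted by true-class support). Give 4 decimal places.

Per-class recall (TP/(TP+FN)):
  joy: TP=7, FN=2+0+0=2 → 7/9 = 0.77778
  sad: TP=5, FN=4+0+4=8 → 5/13 = 0.38462
  anger: TP=4, FN=1+1+0=2 → 4/6 = 0.66667
  fear: TP=4, FN=0+2+2=4 → 4/8 = 0.50000
Weighted-recall = Σ (supportᵢ/N)·recallᵢ with N=36: (9/36)·0.77778 + (13/36)·0.38462 + (6/36)·0.66667 + (8/36)·0.50000 = 0.5556

0.5556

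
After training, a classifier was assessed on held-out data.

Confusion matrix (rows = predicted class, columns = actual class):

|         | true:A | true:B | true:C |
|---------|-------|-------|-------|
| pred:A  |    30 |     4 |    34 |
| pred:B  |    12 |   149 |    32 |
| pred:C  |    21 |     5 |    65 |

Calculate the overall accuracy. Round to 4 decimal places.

Accuracy = trace / total = (30+149+65=244) / 352 = 244/352 = 0.6932

0.6932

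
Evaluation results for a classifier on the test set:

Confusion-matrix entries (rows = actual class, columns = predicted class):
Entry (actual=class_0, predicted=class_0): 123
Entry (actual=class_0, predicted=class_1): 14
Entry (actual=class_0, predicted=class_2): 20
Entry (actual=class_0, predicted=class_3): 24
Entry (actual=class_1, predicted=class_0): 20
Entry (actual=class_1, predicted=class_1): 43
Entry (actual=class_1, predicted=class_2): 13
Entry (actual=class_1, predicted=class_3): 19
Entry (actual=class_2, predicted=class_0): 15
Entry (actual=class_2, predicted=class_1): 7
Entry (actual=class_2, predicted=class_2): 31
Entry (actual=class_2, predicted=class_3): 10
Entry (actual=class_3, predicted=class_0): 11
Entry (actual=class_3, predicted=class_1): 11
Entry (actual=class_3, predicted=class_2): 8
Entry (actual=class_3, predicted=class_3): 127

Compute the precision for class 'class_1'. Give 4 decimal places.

precision = TP/(TP+FP).
class_1: TP=43, FP=14+7+11=32 → 43/75 = 0.57333

0.5733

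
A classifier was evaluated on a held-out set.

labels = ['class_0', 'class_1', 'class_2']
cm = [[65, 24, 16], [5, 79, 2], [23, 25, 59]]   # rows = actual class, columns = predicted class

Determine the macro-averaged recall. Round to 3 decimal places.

0.696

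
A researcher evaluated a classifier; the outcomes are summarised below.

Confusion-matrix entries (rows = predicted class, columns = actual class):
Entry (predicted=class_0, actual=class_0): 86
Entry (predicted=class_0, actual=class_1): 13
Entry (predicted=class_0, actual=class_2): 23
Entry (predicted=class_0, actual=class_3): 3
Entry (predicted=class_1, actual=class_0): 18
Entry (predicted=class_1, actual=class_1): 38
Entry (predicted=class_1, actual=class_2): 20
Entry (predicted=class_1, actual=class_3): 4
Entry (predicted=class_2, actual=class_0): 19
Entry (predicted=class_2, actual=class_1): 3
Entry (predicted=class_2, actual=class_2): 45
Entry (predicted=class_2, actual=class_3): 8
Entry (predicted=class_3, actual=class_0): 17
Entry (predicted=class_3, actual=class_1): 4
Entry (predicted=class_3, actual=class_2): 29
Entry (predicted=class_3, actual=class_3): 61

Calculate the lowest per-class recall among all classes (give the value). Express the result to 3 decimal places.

0.385

Per-class recall (TP/(TP+FN)):
  class_0: TP=86, FN=18+19+17=54 → 86/140 = 0.6143
  class_1: TP=38, FN=13+3+4=20 → 38/58 = 0.6552
  class_2: TP=45, FN=23+20+29=72 → 45/117 = 0.3846
  class_3: TP=61, FN=3+4+8=15 → 61/76 = 0.8026
Lowest is class 'class_2' with recall = 0.385.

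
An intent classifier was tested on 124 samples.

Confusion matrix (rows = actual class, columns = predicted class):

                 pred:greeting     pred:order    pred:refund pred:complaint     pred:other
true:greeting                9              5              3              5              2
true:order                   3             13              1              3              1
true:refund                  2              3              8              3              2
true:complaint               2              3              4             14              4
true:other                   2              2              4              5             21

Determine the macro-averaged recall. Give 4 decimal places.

0.5149

Per-class recall (TP/(TP+FN)):
  greeting: TP=9, FN=5+3+5+2=15 → 9/24 = 0.37500
  order: TP=13, FN=3+1+3+1=8 → 13/21 = 0.61905
  refund: TP=8, FN=2+3+3+2=10 → 8/18 = 0.44444
  complaint: TP=14, FN=2+3+4+4=13 → 14/27 = 0.51852
  other: TP=21, FN=2+2+4+5=13 → 21/34 = 0.61765
Macro-recall = mean = (0.37500 + 0.61905 + 0.44444 + 0.51852 + 0.61765) / 5 = 0.5149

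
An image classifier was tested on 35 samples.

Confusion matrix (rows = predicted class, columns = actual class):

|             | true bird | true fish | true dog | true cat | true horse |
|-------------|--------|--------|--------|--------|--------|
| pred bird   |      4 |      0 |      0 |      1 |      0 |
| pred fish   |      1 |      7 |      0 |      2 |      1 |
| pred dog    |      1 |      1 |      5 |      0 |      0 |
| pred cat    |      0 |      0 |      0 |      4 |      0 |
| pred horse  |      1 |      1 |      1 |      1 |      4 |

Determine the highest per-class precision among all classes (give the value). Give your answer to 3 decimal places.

Per-class precision (TP/(TP+FP)):
  bird: TP=4, FP=0+0+1+0=1 → 4/5 = 0.8000
  fish: TP=7, FP=1+0+2+1=4 → 7/11 = 0.6364
  dog: TP=5, FP=1+1+0+0=2 → 5/7 = 0.7143
  cat: TP=4, FP=0+0+0+0=0 → 4/4 = 1.0000
  horse: TP=4, FP=1+1+1+1=4 → 4/8 = 0.5000
Highest is class 'cat' with precision = 1.000.

1.000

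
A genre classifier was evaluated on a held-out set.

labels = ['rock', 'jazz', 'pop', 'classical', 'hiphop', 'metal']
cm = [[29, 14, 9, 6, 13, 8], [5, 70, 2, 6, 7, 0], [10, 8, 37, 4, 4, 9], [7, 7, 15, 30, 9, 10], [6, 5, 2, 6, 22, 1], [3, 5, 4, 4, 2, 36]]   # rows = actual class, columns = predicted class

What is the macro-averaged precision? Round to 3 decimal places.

Per-class precision (TP/(TP+FP)):
  rock: TP=29, FP=5+10+7+6+3=31 → 29/60 = 0.4833
  jazz: TP=70, FP=14+8+7+5+5=39 → 70/109 = 0.6422
  pop: TP=37, FP=9+2+15+2+4=32 → 37/69 = 0.5362
  classical: TP=30, FP=6+6+4+6+4=26 → 30/56 = 0.5357
  hiphop: TP=22, FP=13+7+4+9+2=35 → 22/57 = 0.3860
  metal: TP=36, FP=8+0+9+10+1=28 → 36/64 = 0.5625
Macro-precision = mean = (0.4833 + 0.6422 + 0.5362 + 0.5357 + 0.3860 + 0.5625) / 6 = 0.524

0.524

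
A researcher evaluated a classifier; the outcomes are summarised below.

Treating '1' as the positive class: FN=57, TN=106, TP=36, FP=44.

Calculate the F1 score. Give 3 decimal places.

0.416

Precision = TP/(TP+FP) = 36/80 = 0.4500
Recall = TP/(TP+FN) = 36/93 = 0.3871
F1 = 2·TP/(2·TP+FP+FN) = 72/173 = 0.416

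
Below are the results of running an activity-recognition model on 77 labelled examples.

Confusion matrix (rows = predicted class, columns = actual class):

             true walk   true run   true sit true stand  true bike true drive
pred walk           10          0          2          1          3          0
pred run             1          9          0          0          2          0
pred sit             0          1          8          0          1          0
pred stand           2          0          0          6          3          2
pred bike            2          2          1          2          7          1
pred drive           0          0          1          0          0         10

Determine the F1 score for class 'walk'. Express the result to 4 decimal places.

0.6452

One-vs-rest for 'walk': TP = diagonal; FP = other classes predicted 'walk'; FN = 'walk' predicted as other.
F1 score = 2·TP/(2·TP+FP+FN).
walk: TP=10, FP=0+2+1+3+0=6, FN=1+0+2+2+0=5 → 20/31 = 0.64516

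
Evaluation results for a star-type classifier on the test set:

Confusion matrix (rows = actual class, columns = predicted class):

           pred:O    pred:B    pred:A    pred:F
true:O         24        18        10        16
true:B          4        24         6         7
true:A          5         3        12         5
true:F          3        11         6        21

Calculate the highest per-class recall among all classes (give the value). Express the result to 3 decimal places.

Per-class recall (TP/(TP+FN)):
  O: TP=24, FN=18+10+16=44 → 24/68 = 0.3529
  B: TP=24, FN=4+6+7=17 → 24/41 = 0.5854
  A: TP=12, FN=5+3+5=13 → 12/25 = 0.4800
  F: TP=21, FN=3+11+6=20 → 21/41 = 0.5122
Highest is class 'B' with recall = 0.585.

0.585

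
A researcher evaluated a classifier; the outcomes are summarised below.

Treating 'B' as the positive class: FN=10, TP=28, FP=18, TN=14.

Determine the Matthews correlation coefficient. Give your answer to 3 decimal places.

0.183

MCC = (TP·TN − FP·FN) / √((TP+FP)(TP+FN)(TN+FP)(TN+FN))
Numerator = 28·14 − 18·10 = 212
Denominator = √(46·38·32·24) = √1342464 = 1158.6475
MCC = 212 / 1158.6475 = 0.183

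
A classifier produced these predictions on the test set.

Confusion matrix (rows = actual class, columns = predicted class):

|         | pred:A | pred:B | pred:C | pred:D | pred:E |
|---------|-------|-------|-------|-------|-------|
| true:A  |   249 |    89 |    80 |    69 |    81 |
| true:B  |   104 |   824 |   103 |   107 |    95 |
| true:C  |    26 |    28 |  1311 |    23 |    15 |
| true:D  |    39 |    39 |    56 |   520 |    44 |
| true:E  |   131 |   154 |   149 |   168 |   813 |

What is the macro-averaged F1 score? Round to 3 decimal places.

Per-class F1 score (2·TP/(2·TP+FP+FN)):
  A: TP=249, FP=104+26+39+131=300, FN=89+80+69+81=319 → 498/1117 = 0.4458
  B: TP=824, FP=89+28+39+154=310, FN=104+103+107+95=409 → 1648/2367 = 0.6962
  C: TP=1311, FP=80+103+56+149=388, FN=26+28+23+15=92 → 2622/3102 = 0.8453
  D: TP=520, FP=69+107+23+168=367, FN=39+39+56+44=178 → 1040/1585 = 0.6562
  E: TP=813, FP=81+95+15+44=235, FN=131+154+149+168=602 → 1626/2463 = 0.6602
Macro-F1 score = mean = (0.4458 + 0.6962 + 0.8453 + 0.6562 + 0.6602) / 5 = 0.661

0.661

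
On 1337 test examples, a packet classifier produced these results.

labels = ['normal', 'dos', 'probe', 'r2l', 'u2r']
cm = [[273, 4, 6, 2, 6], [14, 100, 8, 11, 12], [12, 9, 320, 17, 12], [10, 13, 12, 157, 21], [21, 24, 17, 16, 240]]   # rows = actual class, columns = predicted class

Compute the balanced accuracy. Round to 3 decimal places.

Balanced accuracy = mean of per-class recall.
  normal: recall = 273/291 = 0.9381
  dos: recall = 100/145 = 0.6897
  probe: recall = 320/370 = 0.8649
  r2l: recall = 157/213 = 0.7371
  u2r: recall = 240/318 = 0.7547
Mean = (0.9381 + 0.6897 + 0.8649 + 0.7371 + 0.7547) / 5 = 0.797

0.797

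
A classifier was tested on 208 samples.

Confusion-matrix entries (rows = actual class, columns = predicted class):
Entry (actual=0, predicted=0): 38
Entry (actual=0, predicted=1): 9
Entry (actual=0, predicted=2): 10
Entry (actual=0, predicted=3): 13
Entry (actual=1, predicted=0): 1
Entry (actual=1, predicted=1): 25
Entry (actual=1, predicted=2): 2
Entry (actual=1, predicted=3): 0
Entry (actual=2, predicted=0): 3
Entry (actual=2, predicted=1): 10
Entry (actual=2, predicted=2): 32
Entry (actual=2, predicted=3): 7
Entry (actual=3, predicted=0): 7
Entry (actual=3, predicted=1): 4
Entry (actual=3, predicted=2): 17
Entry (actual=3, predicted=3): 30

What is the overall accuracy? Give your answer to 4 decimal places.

0.6010

Accuracy = trace / total = (38+25+32+30=125) / 208 = 125/208 = 0.6010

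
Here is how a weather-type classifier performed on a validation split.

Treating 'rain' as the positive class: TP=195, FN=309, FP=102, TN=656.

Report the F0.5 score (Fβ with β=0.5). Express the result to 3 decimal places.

Fβ = (1+β²)·TP / ((1+β²)·TP + β²·FN + FP), with β²=1/4
= 1.25·195 / (1.25·195 + 0.25·309 + 102) = 0.576

0.576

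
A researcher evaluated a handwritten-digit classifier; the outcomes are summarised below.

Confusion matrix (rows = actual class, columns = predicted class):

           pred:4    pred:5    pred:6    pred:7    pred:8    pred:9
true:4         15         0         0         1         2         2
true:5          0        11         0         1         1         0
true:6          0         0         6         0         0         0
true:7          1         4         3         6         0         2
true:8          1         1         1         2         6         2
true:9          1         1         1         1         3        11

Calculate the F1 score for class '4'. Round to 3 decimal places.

F1 score = 2·TP/(2·TP+FP+FN).
4: TP=15, FP=0+0+1+1+1=3, FN=0+0+1+2+2=5 → 30/38 = 0.7895

0.789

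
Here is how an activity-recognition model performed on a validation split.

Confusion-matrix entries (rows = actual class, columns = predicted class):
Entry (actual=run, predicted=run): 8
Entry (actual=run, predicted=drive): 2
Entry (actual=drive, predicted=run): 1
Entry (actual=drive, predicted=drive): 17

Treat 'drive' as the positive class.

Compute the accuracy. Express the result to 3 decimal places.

Accuracy = (TP+TN)/N = (17+8)/28 = 0.893

0.893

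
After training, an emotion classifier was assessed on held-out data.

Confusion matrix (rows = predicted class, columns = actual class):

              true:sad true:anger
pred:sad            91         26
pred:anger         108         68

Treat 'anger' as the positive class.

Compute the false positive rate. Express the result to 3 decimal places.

0.543

FPR = FP/(FP+TN) = 108/(108+91) = 0.543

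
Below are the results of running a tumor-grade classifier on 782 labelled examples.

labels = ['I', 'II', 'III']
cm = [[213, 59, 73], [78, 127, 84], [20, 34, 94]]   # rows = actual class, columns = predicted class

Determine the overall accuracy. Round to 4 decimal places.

0.5550

Accuracy = trace / total = (213+127+94=434) / 782 = 434/782 = 0.5550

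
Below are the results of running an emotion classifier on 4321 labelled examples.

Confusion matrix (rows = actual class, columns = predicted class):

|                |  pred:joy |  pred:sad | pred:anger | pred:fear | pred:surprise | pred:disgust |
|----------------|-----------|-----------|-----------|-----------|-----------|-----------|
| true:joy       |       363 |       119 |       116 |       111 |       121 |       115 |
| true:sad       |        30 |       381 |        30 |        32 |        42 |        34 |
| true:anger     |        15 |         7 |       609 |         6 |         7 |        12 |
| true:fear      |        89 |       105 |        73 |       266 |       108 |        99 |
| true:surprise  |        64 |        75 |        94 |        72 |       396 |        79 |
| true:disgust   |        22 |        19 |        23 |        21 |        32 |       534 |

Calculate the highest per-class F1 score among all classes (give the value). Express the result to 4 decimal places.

Per-class F1 score (2·TP/(2·TP+FP+FN)):
  joy: TP=363, FP=30+15+89+64+22=220, FN=119+116+111+121+115=582 → 726/1528 = 0.47513
  sad: TP=381, FP=119+7+105+75+19=325, FN=30+30+32+42+34=168 → 762/1255 = 0.60717
  anger: TP=609, FP=116+30+73+94+23=336, FN=15+7+6+7+12=47 → 1218/1601 = 0.76077
  fear: TP=266, FP=111+32+6+72+21=242, FN=89+105+73+108+99=474 → 532/1248 = 0.42628
  surprise: TP=396, FP=121+42+7+108+32=310, FN=64+75+94+72+79=384 → 792/1486 = 0.53297
  disgust: TP=534, FP=115+34+12+99+79=339, FN=22+19+23+21+32=117 → 1068/1524 = 0.70079
Highest is class 'anger' with F1 score = 0.7608.

0.7608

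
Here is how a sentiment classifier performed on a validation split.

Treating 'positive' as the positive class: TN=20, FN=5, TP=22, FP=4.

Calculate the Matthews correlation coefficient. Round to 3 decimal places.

MCC = (TP·TN − FP·FN) / √((TP+FP)(TP+FN)(TN+FP)(TN+FN))
Numerator = 22·20 − 4·5 = 420
Denominator = √(26·27·24·25) = √421200 = 648.9992
MCC = 420 / 648.9992 = 0.647

0.647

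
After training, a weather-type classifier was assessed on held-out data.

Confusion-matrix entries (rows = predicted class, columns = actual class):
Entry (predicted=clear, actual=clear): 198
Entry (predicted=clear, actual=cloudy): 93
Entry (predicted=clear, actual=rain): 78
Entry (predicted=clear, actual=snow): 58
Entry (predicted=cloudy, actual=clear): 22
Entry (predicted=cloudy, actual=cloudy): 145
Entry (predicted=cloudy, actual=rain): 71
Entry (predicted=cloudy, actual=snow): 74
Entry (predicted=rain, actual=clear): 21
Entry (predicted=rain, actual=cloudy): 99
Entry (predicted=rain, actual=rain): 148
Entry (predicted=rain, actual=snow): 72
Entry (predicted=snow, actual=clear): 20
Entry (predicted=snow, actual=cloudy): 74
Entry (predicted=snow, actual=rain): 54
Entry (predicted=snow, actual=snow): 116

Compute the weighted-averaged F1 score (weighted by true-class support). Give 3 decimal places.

Per-class F1 score (2·TP/(2·TP+FP+FN)):
  clear: TP=198, FP=93+78+58=229, FN=22+21+20=63 → 396/688 = 0.5756
  cloudy: TP=145, FP=22+71+74=167, FN=93+99+74=266 → 290/723 = 0.4011
  rain: TP=148, FP=21+99+72=192, FN=78+71+54=203 → 296/691 = 0.4284
  snow: TP=116, FP=20+74+54=148, FN=58+74+72=204 → 232/584 = 0.3973
Weighted-F1 score = Σ (supportᵢ/N)·F1 scoreᵢ with N=1343: (261/1343)·0.5756 + (411/1343)·0.4011 + (351/1343)·0.4284 + (320/1343)·0.3973 = 0.441

0.441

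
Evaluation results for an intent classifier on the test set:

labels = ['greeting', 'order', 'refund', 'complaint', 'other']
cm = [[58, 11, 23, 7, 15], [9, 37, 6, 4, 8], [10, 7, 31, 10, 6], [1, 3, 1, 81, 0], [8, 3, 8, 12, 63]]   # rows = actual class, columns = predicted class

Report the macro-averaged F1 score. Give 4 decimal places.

Per-class F1 score (2·TP/(2·TP+FP+FN)):
  greeting: TP=58, FP=9+10+1+8=28, FN=11+23+7+15=56 → 116/200 = 0.58000
  order: TP=37, FP=11+7+3+3=24, FN=9+6+4+8=27 → 74/125 = 0.59200
  refund: TP=31, FP=23+6+1+8=38, FN=10+7+10+6=33 → 62/133 = 0.46617
  complaint: TP=81, FP=7+4+10+12=33, FN=1+3+1+0=5 → 162/200 = 0.81000
  other: TP=63, FP=15+8+6+0=29, FN=8+3+8+12=31 → 126/186 = 0.67742
Macro-F1 score = mean = (0.58000 + 0.59200 + 0.46617 + 0.81000 + 0.67742) / 5 = 0.6251

0.6251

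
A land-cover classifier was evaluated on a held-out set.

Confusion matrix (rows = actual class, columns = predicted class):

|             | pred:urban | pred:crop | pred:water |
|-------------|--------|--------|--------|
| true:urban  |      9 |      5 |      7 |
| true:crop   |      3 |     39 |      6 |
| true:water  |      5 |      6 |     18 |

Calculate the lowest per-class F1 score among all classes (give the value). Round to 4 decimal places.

Per-class F1 score (2·TP/(2·TP+FP+FN)):
  urban: TP=9, FP=3+5=8, FN=5+7=12 → 18/38 = 0.47368
  crop: TP=39, FP=5+6=11, FN=3+6=9 → 78/98 = 0.79592
  water: TP=18, FP=7+6=13, FN=5+6=11 → 36/60 = 0.60000
Lowest is class 'urban' with F1 score = 0.4737.

0.4737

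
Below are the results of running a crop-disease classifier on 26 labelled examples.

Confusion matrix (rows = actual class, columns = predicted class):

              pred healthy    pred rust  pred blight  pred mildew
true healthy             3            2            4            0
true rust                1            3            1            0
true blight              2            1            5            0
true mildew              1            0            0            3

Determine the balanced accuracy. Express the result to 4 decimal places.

Balanced accuracy = mean of per-class recall.
  healthy: recall = 3/9 = 0.33333
  rust: recall = 3/5 = 0.60000
  blight: recall = 5/8 = 0.62500
  mildew: recall = 3/4 = 0.75000
Mean = (0.33333 + 0.60000 + 0.62500 + 0.75000) / 4 = 0.5771

0.5771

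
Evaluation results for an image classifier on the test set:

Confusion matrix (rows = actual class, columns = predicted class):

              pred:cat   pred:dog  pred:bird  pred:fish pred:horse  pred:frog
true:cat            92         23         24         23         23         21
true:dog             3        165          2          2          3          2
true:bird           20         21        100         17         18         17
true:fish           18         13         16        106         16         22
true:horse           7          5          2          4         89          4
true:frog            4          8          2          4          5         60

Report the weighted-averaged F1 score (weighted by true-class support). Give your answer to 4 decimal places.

Per-class F1 score (2·TP/(2·TP+FP+FN)):
  cat: TP=92, FP=3+20+18+7+4=52, FN=23+24+23+23+21=114 → 184/350 = 0.52571
  dog: TP=165, FP=23+21+13+5+8=70, FN=3+2+2+3+2=12 → 330/412 = 0.80097
  bird: TP=100, FP=24+2+16+2+2=46, FN=20+21+17+18+17=93 → 200/339 = 0.58997
  fish: TP=106, FP=23+2+17+4+4=50, FN=18+13+16+16+22=85 → 212/347 = 0.61095
  horse: TP=89, FP=23+3+18+16+5=65, FN=7+5+2+4+4=22 → 178/265 = 0.67170
  frog: TP=60, FP=21+2+17+22+4=66, FN=4+8+2+4+5=23 → 120/209 = 0.57416
Weighted-F1 score = Σ (supportᵢ/N)·F1 scoreᵢ with N=961: (206/961)·0.52571 + (177/961)·0.80097 + (193/961)·0.58997 + (191/961)·0.61095 + (111/961)·0.67170 + (83/961)·0.57416 = 0.6273

0.6273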